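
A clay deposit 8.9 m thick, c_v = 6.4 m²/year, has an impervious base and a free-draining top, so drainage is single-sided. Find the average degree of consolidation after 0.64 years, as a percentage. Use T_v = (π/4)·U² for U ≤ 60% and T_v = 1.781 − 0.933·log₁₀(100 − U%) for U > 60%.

U ≈ 25.7 %

Drainage path length: H_d = H = 8.9 m (single drainage).
T_v = c_v·t/H_d² = 6.4×0.64/8.9² = 0.051711.
T_v = 0.051711 corresponds to the U ≤ 60% branch:
U = √(4T_v/π) = 0.2566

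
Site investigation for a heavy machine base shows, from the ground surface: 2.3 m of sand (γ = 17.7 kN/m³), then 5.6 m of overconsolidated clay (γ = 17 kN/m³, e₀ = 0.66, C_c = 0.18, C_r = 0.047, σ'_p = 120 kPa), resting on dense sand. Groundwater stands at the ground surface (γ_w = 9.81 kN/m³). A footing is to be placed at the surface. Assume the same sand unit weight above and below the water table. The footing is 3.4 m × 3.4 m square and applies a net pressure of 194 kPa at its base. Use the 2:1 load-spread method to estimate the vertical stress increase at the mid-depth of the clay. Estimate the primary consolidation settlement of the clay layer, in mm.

S_c ≈ 40.9 mm

Mid-depth of clay below the ground surface: z = 2.3 + 5.6/2 = 5.1 m.
Total vertical stress at mid-clay: σ_v = 17.7×2.3 + 17×2.8 = 88.31 kPa.
Pore pressure: u = 9.81×(5.1 − 0) = 50.031 kPa.
Initial effective stress: σ'_0 = σ_v − u = 88.31 − 50.031 = 38.279 kPa.
Stress increase at mid-clay by the 2:1 spreading method:
Δσ = qBL/((B+z)(L+z)) = 194×3.4×3.4/((3.4+5.1)(3.4+5.1)) = 31.04 kPa
Final effective stress: σ'_f = 38.279 + 31.04 = 69.319 kPa.
σ'_f = 69.319 ≤ σ'_p = 120 kPa, so the clay remains overconsolidated and only the recompression index applies:
S_c = C_r·H/(1+e₀)·log₁₀(σ'_f/σ'_0) = 0.047×5.6/1.66×log₁₀(69.319/38.279)
    = 0.15855 × 0.25789 = 0.04089 m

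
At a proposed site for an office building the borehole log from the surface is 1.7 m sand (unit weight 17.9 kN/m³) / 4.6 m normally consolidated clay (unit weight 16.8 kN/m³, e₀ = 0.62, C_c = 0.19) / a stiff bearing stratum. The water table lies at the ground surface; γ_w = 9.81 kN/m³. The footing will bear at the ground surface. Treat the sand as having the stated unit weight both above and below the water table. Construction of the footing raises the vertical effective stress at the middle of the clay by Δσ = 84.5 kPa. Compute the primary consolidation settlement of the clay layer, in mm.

Mid-depth of clay below the ground surface: z = 1.7 + 4.6/2 = 4 m.
Total vertical stress at mid-clay: σ_v = 17.9×1.7 + 16.8×2.3 = 69.07 kPa.
Pore pressure: u = 9.81×(4 − 0) = 39.24 kPa.
Initial effective stress: σ'_0 = σ_v − u = 69.07 − 39.24 = 29.83 kPa.
Final effective stress: σ'_f = σ'_0 + Δσ = 29.83 + 84.5 = 114.33 kPa.
Normally consolidated clay, so the full stress increment lies on the virgin compression line:
S_c = C_c·H/(1+e₀)·log₁₀(σ'_f/σ'_0) = 0.19×4.6/(1+0.62)×log₁₀(114.33/29.83)
    = 0.53951 × 0.58351 = 0.3148 m

S_c ≈ 315 mm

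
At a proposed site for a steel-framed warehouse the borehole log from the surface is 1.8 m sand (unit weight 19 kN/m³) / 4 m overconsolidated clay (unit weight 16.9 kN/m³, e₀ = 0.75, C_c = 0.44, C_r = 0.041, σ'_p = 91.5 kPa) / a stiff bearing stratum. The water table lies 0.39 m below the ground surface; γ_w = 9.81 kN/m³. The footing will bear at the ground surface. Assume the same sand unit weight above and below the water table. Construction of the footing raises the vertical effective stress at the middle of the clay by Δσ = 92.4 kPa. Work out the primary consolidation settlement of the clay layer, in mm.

S_c ≈ 183 mm

Mid-depth of clay below the ground surface: z = 1.8 + 4/2 = 3.8 m.
Total vertical stress at mid-clay: σ_v = 19×1.8 + 16.9×2 = 68 kPa.
Pore pressure: u = 9.81×(3.8 − 0.39) = 33.452 kPa.
Initial effective stress: σ'_0 = σ_v − u = 68 − 33.452 = 34.548 kPa.
Final effective stress: σ'_f = 34.548 + 92.4 = 126.95 kPa.
σ'_f = 126.95 > σ'_p = 91.5 kPa, so the stress path crosses the preconsolidation pressure — recompression up to σ'_p, then virgin compression beyond:
S_c = H/(1+e₀)·[C_r·log₁₀(σ'_p/σ'_0) + C_c·log₁₀(σ'_f/σ'_p)]
    = 4/1.75 × [0.041×log₁₀(91.5/34.548) + 0.44×log₁₀(126.95/91.5)]
    = 2.2857 × [0.017343 + 0.062573] = 0.1827 m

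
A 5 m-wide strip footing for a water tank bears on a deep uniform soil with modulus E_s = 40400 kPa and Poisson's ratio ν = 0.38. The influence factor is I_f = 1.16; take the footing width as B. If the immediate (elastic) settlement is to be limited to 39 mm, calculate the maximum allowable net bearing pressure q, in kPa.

S_e = q·B·(1−ν²)/E_s · I_f  ⇒  q = S_e·E_s / (B·(1−ν²)·I_f).
q = 0.039 × 40400 / (5 × 0.8556 × 1.16) = 317.5 kPa

q ≈ 318 kPa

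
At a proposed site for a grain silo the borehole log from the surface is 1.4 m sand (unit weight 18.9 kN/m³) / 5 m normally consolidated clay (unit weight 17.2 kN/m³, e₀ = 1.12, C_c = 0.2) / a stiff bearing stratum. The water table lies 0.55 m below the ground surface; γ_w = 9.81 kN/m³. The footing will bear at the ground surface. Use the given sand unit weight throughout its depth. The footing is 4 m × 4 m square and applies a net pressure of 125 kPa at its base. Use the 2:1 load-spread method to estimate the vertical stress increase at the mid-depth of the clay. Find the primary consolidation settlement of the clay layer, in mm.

S_c ≈ 129 mm

Mid-depth of clay below the ground surface: z = 1.4 + 5/2 = 3.9 m.
Total vertical stress at mid-clay: σ_v = 18.9×1.4 + 17.2×2.5 = 69.46 kPa.
Pore pressure: u = 9.81×(3.9 − 0.55) = 32.864 kPa.
Initial effective stress: σ'_0 = σ_v − u = 69.46 − 32.864 = 36.596 kPa.
Stress increase at mid-clay by the 2:1 spreading method:
Δσ = qBL/((B+z)(L+z)) = 125×4×4/((4+3.9)(4+3.9)) = 32.046 kPa
Final effective stress: σ'_f = σ'_0 + Δσ = 36.596 + 32.046 = 68.642 kPa.
Normally consolidated clay, so the full stress increment lies on the virgin compression line:
S_c = C_c·H/(1+e₀)·log₁₀(σ'_f/σ'_0) = 0.2×5/(1+1.12)×log₁₀(68.642/36.596)
    = 0.4717 × 0.27316 = 0.1288 m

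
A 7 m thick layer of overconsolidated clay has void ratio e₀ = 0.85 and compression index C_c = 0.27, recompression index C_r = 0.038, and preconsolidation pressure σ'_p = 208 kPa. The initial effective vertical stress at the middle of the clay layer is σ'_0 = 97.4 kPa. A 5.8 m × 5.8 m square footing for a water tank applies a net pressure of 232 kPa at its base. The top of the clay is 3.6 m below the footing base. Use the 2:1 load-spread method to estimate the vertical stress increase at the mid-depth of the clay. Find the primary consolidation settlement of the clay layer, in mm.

S_c ≈ 24.5 mm

Mid-depth of clay below the footing base: z = 3.6 + 7/2 = 7.1 m.
Stress increase at mid-clay by the 2:1 spreading method:
Δσ = qBL/((B+z)(L+z)) = 232×5.8×5.8/((5.8+7.1)(5.8+7.1)) = 46.899 kPa
Final effective stress: σ'_f = 97.4 + 46.899 = 144.3 kPa.
σ'_f = 144.3 ≤ σ'_p = 208 kPa, so the clay remains overconsolidated and only the recompression index applies:
S_c = C_r·H/(1+e₀)·log₁₀(σ'_f/σ'_0) = 0.038×7/1.85×log₁₀(144.3/97.4)
    = 0.14378 × 0.17071 = 0.02455 m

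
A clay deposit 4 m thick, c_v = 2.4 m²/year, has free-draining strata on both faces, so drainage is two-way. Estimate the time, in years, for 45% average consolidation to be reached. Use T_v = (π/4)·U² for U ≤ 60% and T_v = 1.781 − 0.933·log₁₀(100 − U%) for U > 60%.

Drainage path length: H_d = H/2 = 2 m (double drainage).
U ≤ 60%: T_v = (π/4)·U² = (π/4)×0.45² = 0.15904.
t = T_v·H_d²/c_v = 0.15904×2²/2.4 = 0.2651 years.

t ≈ 0.265 years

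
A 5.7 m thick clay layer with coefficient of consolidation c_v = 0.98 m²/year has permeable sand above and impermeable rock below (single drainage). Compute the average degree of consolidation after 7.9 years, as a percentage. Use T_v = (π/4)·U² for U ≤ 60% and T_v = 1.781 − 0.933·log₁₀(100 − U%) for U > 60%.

U ≈ 55.1 %

Drainage path length: H_d = H = 5.7 m (single drainage).
T_v = c_v·t/H_d² = 0.98×7.9/5.7² = 0.23829.
T_v = 0.23829 corresponds to the U ≤ 60% branch:
U = √(4T_v/π) = 0.5508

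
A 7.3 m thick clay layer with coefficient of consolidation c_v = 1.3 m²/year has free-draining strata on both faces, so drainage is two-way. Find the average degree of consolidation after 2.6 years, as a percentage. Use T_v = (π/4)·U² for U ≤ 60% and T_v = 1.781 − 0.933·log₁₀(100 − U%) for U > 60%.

U ≈ 56.8 %

Drainage path length: H_d = H/2 = 3.65 m (double drainage).
T_v = c_v·t/H_d² = 1.3×2.6/3.65² = 0.25371.
T_v = 0.25371 corresponds to the U ≤ 60% branch:
U = √(4T_v/π) = 0.5684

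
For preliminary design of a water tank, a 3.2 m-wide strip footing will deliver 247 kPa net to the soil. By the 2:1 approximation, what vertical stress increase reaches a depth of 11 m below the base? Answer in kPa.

Δσ_z ≈ 55.7 kPa

By the 2:1 method the load spreads at 1 horizontal : 2 vertical, so at depth z the loaded area has grown by z in each plan dimension:
Δσ = qB/(B+z) = 247×3.2/(3.2+11) = 55.662 kPa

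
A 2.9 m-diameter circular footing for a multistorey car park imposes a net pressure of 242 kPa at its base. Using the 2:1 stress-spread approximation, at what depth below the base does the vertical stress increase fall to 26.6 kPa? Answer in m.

z ≈ 5.85 m

2:1 spreading — at depth z the loaded area has grown by z in each plan dimension:
qD²/(D+z)² = Δσ_z ⇒ z = D(√(q/Δσ_z) − 1) = 2.9×(√(242/26.6) − 1) = 5.847 m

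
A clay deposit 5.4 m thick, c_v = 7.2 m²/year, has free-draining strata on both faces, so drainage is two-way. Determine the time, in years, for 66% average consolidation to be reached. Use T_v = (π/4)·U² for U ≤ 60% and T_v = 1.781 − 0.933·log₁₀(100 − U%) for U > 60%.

t ≈ 0.357 years

Drainage path length: H_d = H/2 = 2.7 m (double drainage).
U > 60%: T_v = 1.781 − 0.933·log₁₀(100 − 66) = 0.35213.
t = T_v·H_d²/c_v = 0.35213×2.7²/7.2 = 0.3565 years.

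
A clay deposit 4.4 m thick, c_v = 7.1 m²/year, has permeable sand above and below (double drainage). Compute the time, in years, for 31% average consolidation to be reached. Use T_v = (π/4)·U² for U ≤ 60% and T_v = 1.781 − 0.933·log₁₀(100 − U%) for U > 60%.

Drainage path length: H_d = H/2 = 2.2 m (double drainage).
U ≤ 60%: T_v = (π/4)·U² = (π/4)×0.31² = 0.075477.
t = T_v·H_d²/c_v = 0.075477×2.2²/7.1 = 0.05145 years.

t ≈ 0.0515 years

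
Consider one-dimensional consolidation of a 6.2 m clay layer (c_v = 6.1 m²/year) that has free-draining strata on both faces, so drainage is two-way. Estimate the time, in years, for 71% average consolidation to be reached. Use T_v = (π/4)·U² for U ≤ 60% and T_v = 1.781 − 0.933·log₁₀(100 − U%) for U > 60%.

Drainage path length: H_d = H/2 = 3.1 m (double drainage).
U > 60%: T_v = 1.781 − 0.933·log₁₀(100 − 71) = 0.41658.
t = T_v·H_d²/c_v = 0.41658×3.1²/6.1 = 0.6563 years.

t ≈ 0.656 years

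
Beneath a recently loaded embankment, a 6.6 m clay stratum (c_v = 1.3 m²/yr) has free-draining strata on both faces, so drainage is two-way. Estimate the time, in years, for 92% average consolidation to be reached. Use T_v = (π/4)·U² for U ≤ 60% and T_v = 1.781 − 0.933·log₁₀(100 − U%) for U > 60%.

Drainage path length: H_d = H/2 = 3.3 m (double drainage).
U > 60%: T_v = 1.781 − 0.933·log₁₀(100 − 92) = 0.93842.
t = T_v·H_d²/c_v = 0.93842×3.3²/1.3 = 7.861 years.

t ≈ 7.86 years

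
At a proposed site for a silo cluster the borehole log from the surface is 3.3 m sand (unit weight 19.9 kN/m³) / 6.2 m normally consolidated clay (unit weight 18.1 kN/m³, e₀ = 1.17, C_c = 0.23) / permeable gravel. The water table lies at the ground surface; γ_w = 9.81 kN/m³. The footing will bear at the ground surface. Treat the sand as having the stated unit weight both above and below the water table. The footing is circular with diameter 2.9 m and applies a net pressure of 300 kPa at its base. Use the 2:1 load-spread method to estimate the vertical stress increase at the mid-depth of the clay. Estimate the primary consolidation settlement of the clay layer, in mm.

Mid-depth of clay below the ground surface: z = 3.3 + 6.2/2 = 6.4 m.
Total vertical stress at mid-clay: σ_v = 19.9×3.3 + 18.1×3.1 = 121.78 kPa.
Pore pressure: u = 9.81×(6.4 − 0) = 62.784 kPa.
Initial effective stress: σ'_0 = σ_v − u = 121.78 − 62.784 = 58.996 kPa.
Stress increase at mid-clay by the 2:1 spreading method:
Δσ ≈ qD²/(D+z)² = 300×2.9²/(2.9+6.4)² = 29.171 kPa
Final effective stress: σ'_f = σ'_0 + Δσ = 58.996 + 29.171 = 88.167 kPa.
Normally consolidated clay, so the full stress increment lies on the virgin compression line:
S_c = C_c·H/(1+e₀)·log₁₀(σ'_f/σ'_0) = 0.23×6.2/(1+1.17)×log₁₀(88.167/58.996)
    = 0.65714 × 0.17448 = 0.1147 m

S_c ≈ 115 mm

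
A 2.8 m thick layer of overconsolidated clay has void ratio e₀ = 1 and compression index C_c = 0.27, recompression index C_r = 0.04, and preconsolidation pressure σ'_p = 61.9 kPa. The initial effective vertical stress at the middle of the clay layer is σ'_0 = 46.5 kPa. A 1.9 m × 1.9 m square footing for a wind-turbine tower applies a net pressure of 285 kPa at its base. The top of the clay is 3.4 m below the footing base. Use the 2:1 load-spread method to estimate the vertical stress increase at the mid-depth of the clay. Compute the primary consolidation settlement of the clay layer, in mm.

Mid-depth of clay below the footing base: z = 3.4 + 2.8/2 = 4.8 m.
Stress increase at mid-clay by the 2:1 spreading method:
Δσ = qBL/((B+z)(L+z)) = 285×1.9×1.9/((1.9+4.8)(1.9+4.8)) = 22.919 kPa
Final effective stress: σ'_f = 46.5 + 22.919 = 69.419 kPa.
σ'_f = 69.419 > σ'_p = 61.9 kPa, so the stress path crosses the preconsolidation pressure — recompression up to σ'_p, then virgin compression beyond:
S_c = H/(1+e₀)·[C_r·log₁₀(σ'_p/σ'_0) + C_c·log₁₀(σ'_f/σ'_p)]
    = 2.8/2 × [0.04×log₁₀(61.9/46.5) + 0.27×log₁₀(69.419/61.9)]
    = 1.4 × [0.0049695 + 0.013443] = 0.02578 m

S_c ≈ 25.8 mm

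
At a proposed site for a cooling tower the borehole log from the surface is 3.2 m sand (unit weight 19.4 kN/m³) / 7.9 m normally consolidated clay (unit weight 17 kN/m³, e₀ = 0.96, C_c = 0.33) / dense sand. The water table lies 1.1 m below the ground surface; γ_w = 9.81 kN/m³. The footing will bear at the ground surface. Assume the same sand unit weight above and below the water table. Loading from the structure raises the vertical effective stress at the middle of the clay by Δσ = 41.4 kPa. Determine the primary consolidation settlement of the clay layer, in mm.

Mid-depth of clay below the ground surface: z = 3.2 + 7.9/2 = 7.15 m.
Total vertical stress at mid-clay: σ_v = 19.4×3.2 + 17×3.95 = 129.23 kPa.
Pore pressure: u = 9.81×(7.15 − 1.1) = 59.351 kPa.
Initial effective stress: σ'_0 = σ_v − u = 129.23 − 59.351 = 69.879 kPa.
Final effective stress: σ'_f = σ'_0 + Δσ = 69.879 + 41.4 = 111.28 kPa.
Normally consolidated clay, so the full stress increment lies on the virgin compression line:
S_c = C_c·H/(1+e₀)·log₁₀(σ'_f/σ'_0) = 0.33×7.9/(1+0.96)×log₁₀(111.28/69.879)
    = 1.3301 × 0.20207 = 0.2688 m

S_c ≈ 269 mm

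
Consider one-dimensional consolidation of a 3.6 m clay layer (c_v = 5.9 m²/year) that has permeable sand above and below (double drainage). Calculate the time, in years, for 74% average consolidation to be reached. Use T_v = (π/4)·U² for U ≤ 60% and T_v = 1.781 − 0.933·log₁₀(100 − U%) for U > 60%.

t ≈ 0.253 years

Drainage path length: H_d = H/2 = 1.8 m (double drainage).
U > 60%: T_v = 1.781 − 0.933·log₁₀(100 − 74) = 0.46083.
t = T_v·H_d²/c_v = 0.46083×1.8²/5.9 = 0.2531 years.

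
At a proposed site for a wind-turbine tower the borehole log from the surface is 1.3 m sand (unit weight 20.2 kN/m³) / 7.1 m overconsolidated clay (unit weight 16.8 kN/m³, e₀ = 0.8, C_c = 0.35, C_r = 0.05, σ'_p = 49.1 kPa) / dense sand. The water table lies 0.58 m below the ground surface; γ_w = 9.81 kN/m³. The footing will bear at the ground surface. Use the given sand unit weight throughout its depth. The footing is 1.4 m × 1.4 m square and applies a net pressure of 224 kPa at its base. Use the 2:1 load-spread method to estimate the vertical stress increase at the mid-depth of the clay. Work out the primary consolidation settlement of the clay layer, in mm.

Mid-depth of clay below the ground surface: z = 1.3 + 7.1/2 = 4.85 m.
Total vertical stress at mid-clay: σ_v = 20.2×1.3 + 16.8×3.55 = 85.9 kPa.
Pore pressure: u = 9.81×(4.85 − 0.58) = 41.889 kPa.
Initial effective stress: σ'_0 = σ_v − u = 85.9 − 41.889 = 44.011 kPa.
Stress increase at mid-clay by the 2:1 spreading method:
Δσ = qBL/((B+z)(L+z)) = 224×1.4×1.4/((1.4+4.85)(1.4+4.85)) = 11.239 kPa
Final effective stress: σ'_f = 44.011 + 11.239 = 55.25 kPa.
σ'_f = 55.25 > σ'_p = 49.1 kPa, so the stress path crosses the preconsolidation pressure — recompression up to σ'_p, then virgin compression beyond:
S_c = H/(1+e₀)·[C_r·log₁₀(σ'_p/σ'_0) + C_c·log₁₀(σ'_f/σ'_p)]
    = 7.1/1.8 × [0.05×log₁₀(49.1/44.011) + 0.35×log₁₀(55.25/49.1)]
    = 3.9444 × [0.002376 + 0.017938] = 0.08013 m

S_c ≈ 80.1 mm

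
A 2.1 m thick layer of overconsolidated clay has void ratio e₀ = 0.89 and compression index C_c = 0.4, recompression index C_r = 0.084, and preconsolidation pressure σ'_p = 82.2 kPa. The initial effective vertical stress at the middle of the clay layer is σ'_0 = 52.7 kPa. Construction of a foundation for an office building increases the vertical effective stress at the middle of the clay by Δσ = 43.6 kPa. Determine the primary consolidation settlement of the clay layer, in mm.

Final effective stress: σ'_f = 52.7 + 43.6 = 96.3 kPa.
σ'_f = 96.3 > σ'_p = 82.2 kPa, so the stress path crosses the preconsolidation pressure — recompression up to σ'_p, then virgin compression beyond:
S_c = H/(1+e₀)·[C_r·log₁₀(σ'_p/σ'_0) + C_c·log₁₀(σ'_f/σ'_p)]
    = 2.1/1.89 × [0.084×log₁₀(82.2/52.7) + 0.4×log₁₀(96.3/82.2)]
    = 1.1111 × [0.016217 + 0.027502] = 0.04858 m

S_c ≈ 48.6 mm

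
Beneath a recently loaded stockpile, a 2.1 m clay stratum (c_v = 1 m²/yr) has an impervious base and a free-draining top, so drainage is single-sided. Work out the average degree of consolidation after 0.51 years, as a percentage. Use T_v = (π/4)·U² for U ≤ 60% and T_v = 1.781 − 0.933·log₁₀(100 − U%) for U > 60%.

Drainage path length: H_d = H = 2.1 m (single drainage).
T_v = c_v·t/H_d² = 1×0.51/2.1² = 0.11565.
T_v = 0.11565 corresponds to the U ≤ 60% branch:
U = √(4T_v/π) = 0.3837

U ≈ 38.4 %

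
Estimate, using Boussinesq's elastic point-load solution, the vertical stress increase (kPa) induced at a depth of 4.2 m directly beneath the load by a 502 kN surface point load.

Boussinesq vertical stress below a point load on an elastic half-space:
Δσ_z = 3P/(2πz²) · [1 + (r/z)²]^(−5/2)
r/z = 0/4.2 = 0; [1+(r/z)²]^(−5/2) = 1.
Δσ_z = 3×502/(2π×4.2²) × 1 = 13.588 × 1 = 13.59 kPa

Δσ_z ≈ 13.6 kPa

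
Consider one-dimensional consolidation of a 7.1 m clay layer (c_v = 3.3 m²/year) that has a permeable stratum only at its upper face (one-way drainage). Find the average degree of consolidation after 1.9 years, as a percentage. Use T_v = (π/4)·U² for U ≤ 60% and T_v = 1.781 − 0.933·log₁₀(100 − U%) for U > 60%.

U ≈ 39.8 %

Drainage path length: H_d = H = 7.1 m (single drainage).
T_v = c_v·t/H_d² = 3.3×1.9/7.1² = 0.12438.
T_v = 0.12438 corresponds to the U ≤ 60% branch:
U = √(4T_v/π) = 0.398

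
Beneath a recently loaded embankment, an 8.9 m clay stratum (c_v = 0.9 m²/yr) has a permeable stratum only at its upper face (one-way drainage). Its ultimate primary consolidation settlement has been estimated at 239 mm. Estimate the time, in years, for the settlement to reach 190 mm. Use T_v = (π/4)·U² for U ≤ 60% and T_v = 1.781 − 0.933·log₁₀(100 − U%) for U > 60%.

t ≈ 49 years

Drainage path length: H_d = H = 8.9 m (single drainage).
U = S(t)/S_ult = 190/239 = 0.795.
U > 60%: T_v = 1.781 − 0.933·log₁₀(100 − 79.498) = 0.55709.
t = T_v·H_d²/c_v = 0.55709×8.9²/0.9 = 49.03 years.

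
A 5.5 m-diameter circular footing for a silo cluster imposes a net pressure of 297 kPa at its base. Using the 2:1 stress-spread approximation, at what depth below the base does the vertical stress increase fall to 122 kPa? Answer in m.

2:1 spreading — at depth z the loaded area has grown by z in each plan dimension:
qD²/(D+z)² = Δσ_z ⇒ z = D(√(q/Δσ_z) − 1) = 5.5×(√(297/122) − 1) = 3.081 m

z ≈ 3.08 m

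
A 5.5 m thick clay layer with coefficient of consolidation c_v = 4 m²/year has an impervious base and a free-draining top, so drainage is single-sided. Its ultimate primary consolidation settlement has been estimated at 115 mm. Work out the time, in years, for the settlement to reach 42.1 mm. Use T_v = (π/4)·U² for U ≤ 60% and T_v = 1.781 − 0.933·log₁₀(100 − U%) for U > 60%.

Drainage path length: H_d = H = 5.5 m (single drainage).
U = S(t)/S_ult = 42.1/115 = 0.3661.
U ≤ 60%: T_v = (π/4)·U² = (π/4)×0.36609² = 0.10526.
t = T_v·H_d²/c_v = 0.10526×5.5²/4 = 0.796 years.

t ≈ 0.796 years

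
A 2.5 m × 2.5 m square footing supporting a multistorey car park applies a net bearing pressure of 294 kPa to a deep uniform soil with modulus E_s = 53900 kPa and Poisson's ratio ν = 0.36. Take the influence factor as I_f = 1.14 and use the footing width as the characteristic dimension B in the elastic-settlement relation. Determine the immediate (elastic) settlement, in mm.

S_e ≈ 13.5 mm

Immediate (elastic) settlement: S_e = q·B·(1−ν²)/E_s · I_f.
S_e = 294 × 2.5 × (1 − 0.36²) / 53900 × 1.14
    = 294 × 2.5 × 0.8704 / 53900 × 1.14
    = 0.01353 m = 13.53 mm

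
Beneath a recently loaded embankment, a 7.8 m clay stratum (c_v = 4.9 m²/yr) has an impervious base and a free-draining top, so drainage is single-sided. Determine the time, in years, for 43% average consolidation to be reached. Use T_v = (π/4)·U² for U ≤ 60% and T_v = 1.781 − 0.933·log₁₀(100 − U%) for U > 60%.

Drainage path length: H_d = H = 7.8 m (single drainage).
U ≤ 60%: T_v = (π/4)·U² = (π/4)×0.43² = 0.14522.
t = T_v·H_d²/c_v = 0.14522×7.8²/4.9 = 1.803 years.

t ≈ 1.8 years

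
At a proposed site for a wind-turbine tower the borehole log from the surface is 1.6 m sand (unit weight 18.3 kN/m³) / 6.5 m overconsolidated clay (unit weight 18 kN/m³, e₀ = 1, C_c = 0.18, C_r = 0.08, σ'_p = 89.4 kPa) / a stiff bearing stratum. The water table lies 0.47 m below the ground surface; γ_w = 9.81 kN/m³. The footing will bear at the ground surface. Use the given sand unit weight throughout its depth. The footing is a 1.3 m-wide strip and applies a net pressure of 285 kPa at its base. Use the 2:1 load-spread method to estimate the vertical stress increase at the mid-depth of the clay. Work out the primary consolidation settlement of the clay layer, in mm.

Mid-depth of clay below the ground surface: z = 1.6 + 6.5/2 = 4.85 m.
Total vertical stress at mid-clay: σ_v = 18.3×1.6 + 18×3.25 = 87.78 kPa.
Pore pressure: u = 9.81×(4.85 − 0.47) = 42.968 kPa.
Initial effective stress: σ'_0 = σ_v − u = 87.78 − 42.968 = 44.812 kPa.
Stress increase at mid-clay by the 2:1 spreading method:
Δσ = qB/(B+z) = 285×1.3/(1.3+4.85) = 60.244 kPa
Final effective stress: σ'_f = 44.812 + 60.244 = 105.06 kPa.
σ'_f = 105.06 > σ'_p = 89.4 kPa, so the stress path crosses the preconsolidation pressure — recompression up to σ'_p, then virgin compression beyond:
S_c = H/(1+e₀)·[C_r·log₁₀(σ'_p/σ'_0) + C_c·log₁₀(σ'_f/σ'_p)]
    = 6.5/2 × [0.08×log₁₀(89.4/44.812) + 0.18×log₁₀(105.06/89.4)]
    = 3.25 × [0.023995 + 0.012618] = 0.119 m

S_c ≈ 119 mm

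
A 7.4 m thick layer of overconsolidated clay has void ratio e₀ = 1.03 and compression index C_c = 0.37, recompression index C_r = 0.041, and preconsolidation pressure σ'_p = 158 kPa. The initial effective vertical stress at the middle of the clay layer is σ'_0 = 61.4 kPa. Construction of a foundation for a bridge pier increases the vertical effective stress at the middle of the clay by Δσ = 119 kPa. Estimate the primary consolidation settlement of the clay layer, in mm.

Final effective stress: σ'_f = 61.4 + 119 = 180.4 kPa.
σ'_f = 180.4 > σ'_p = 158 kPa, so the stress path crosses the preconsolidation pressure — recompression up to σ'_p, then virgin compression beyond:
S_c = H/(1+e₀)·[C_r·log₁₀(σ'_p/σ'_0) + C_c·log₁₀(σ'_f/σ'_p)]
    = 7.4/2.03 × [0.041×log₁₀(158/61.4) + 0.37×log₁₀(180.4/158)]
    = 3.6453 × [0.01683 + 0.021304] = 0.139 m

S_c ≈ 139 mm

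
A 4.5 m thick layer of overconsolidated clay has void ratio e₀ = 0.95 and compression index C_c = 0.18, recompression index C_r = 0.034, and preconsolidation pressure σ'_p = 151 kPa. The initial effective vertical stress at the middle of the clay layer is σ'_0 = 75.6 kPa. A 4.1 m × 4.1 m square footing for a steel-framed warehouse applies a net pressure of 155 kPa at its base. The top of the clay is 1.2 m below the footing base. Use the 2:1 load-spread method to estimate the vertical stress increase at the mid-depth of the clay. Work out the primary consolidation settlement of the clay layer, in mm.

Mid-depth of clay below the footing base: z = 1.2 + 4.5/2 = 3.45 m.
Stress increase at mid-clay by the 2:1 spreading method:
Δσ = qBL/((B+z)(L+z)) = 155×4.1×4.1/((4.1+3.45)(4.1+3.45)) = 45.709 kPa
Final effective stress: σ'_f = 75.6 + 45.709 = 121.31 kPa.
σ'_f = 121.31 ≤ σ'_p = 151 kPa, so the clay remains overconsolidated and only the recompression index applies:
S_c = C_r·H/(1+e₀)·log₁₀(σ'_f/σ'_0) = 0.034×4.5/1.95×log₁₀(121.31/75.6)
    = 0.078462 × 0.20537 = 0.01611 m

S_c ≈ 16.1 mm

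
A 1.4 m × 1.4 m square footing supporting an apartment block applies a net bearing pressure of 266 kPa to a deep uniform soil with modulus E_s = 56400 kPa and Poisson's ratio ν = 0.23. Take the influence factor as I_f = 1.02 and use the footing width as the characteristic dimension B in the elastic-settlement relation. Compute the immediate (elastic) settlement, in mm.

S_e ≈ 6.38 mm

Immediate (elastic) settlement: S_e = q·B·(1−ν²)/E_s · I_f.
S_e = 266 × 1.4 × (1 − 0.23²) / 56400 × 1.02
    = 266 × 1.4 × 0.9471 / 56400 × 1.02
    = 0.006379 m = 6.379 mm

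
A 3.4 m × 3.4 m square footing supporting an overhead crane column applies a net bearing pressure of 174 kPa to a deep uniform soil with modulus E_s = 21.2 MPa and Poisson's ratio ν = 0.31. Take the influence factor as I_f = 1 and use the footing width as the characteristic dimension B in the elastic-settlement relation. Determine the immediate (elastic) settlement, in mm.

S_e ≈ 25.2 mm

Immediate (elastic) settlement: S_e = q·B·(1−ν²)/E_s · I_f.
E_s = 21.2 MPa = 21200 kPa.
S_e = 174 × 3.4 × (1 − 0.31²) / 21200 × 1
    = 174 × 3.4 × 0.9039 / 21200 × 1
    = 0.02522 m = 25.22 mm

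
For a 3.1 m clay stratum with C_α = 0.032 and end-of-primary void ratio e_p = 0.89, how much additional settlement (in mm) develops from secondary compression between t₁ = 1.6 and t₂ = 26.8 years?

Secondary compression: S_s = C_α·H/(1+e_p)·log₁₀(t₂/t₁)
S_s = 0.032×3.1/(1+0.89)×log₁₀(26.8/1.6)
    = 0.05249 × 1.224 = 0.06424 m

S_s ≈ 64.2 mm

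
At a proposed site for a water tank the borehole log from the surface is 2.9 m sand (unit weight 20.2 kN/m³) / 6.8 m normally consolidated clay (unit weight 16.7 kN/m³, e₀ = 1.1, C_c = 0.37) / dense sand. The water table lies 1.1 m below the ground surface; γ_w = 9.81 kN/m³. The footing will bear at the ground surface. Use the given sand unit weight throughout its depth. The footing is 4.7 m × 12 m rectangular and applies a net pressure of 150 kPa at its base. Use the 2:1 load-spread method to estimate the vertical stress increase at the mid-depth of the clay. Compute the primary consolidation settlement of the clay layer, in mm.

Mid-depth of clay below the ground surface: z = 2.9 + 6.8/2 = 6.3 m.
Total vertical stress at mid-clay: σ_v = 20.2×2.9 + 16.7×3.4 = 115.36 kPa.
Pore pressure: u = 9.81×(6.3 − 1.1) = 51.012 kPa.
Initial effective stress: σ'_0 = σ_v − u = 115.36 − 51.012 = 64.348 kPa.
Stress increase at mid-clay by the 2:1 spreading method:
Δσ = qBL/((B+z)(L+z)) = 150×4.7×12/((4.7+6.3)(12+6.3)) = 42.027 kPa
Final effective stress: σ'_f = σ'_0 + Δσ = 64.348 + 42.027 = 106.38 kPa.
Normally consolidated clay, so the full stress increment lies on the virgin compression line:
S_c = C_c·H/(1+e₀)·log₁₀(σ'_f/σ'_0) = 0.37×6.8/(1+1.1)×log₁₀(106.38/64.348)
    = 1.1981 × 0.21832 = 0.2616 m

S_c ≈ 262 mm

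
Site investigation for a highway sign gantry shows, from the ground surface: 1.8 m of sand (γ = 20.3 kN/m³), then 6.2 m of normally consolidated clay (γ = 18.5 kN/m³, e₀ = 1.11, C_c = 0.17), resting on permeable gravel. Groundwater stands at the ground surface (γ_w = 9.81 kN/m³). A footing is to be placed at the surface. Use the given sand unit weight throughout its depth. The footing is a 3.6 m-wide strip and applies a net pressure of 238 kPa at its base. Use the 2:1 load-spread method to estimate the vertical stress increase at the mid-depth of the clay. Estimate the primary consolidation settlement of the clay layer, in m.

Mid-depth of clay below the ground surface: z = 1.8 + 6.2/2 = 4.9 m.
Total vertical stress at mid-clay: σ_v = 20.3×1.8 + 18.5×3.1 = 93.89 kPa.
Pore pressure: u = 9.81×(4.9 − 0) = 48.069 kPa.
Initial effective stress: σ'_0 = σ_v − u = 93.89 − 48.069 = 45.821 kPa.
Stress increase at mid-clay by the 2:1 spreading method:
Δσ = qB/(B+z) = 238×3.6/(3.6+4.9) = 100.8 kPa
Final effective stress: σ'_f = σ'_0 + Δσ = 45.821 + 100.8 = 146.62 kPa.
Normally consolidated clay, so the full stress increment lies on the virgin compression line:
S_c = C_c·H/(1+e₀)·log₁₀(σ'_f/σ'_0) = 0.17×6.2/(1+1.11)×log₁₀(146.62/45.821)
    = 0.49953 × 0.50513 = 0.2523 m

S_c ≈ 0.252 m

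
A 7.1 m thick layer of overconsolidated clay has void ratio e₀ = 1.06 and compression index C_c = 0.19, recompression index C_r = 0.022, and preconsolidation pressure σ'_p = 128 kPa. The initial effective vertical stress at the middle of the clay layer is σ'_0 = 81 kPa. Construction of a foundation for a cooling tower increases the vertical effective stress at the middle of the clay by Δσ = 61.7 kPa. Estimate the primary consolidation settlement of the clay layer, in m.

Final effective stress: σ'_f = 81 + 61.7 = 142.7 kPa.
σ'_f = 142.7 > σ'_p = 128 kPa, so the stress path crosses the preconsolidation pressure — recompression up to σ'_p, then virgin compression beyond:
S_c = H/(1+e₀)·[C_r·log₁₀(σ'_p/σ'_0) + C_c·log₁₀(σ'_f/σ'_p)]
    = 7.1/2.06 × [0.022×log₁₀(128/81) + 0.19×log₁₀(142.7/128)]
    = 3.4466 × [0.0043719 + 0.0089707] = 0.04599 m

S_c ≈ 0.046 m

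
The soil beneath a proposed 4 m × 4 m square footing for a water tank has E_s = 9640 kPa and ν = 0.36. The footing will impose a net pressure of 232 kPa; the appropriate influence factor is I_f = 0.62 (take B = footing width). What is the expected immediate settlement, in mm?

S_e ≈ 51.9 mm

Immediate (elastic) settlement: S_e = q·B·(1−ν²)/E_s · I_f.
S_e = 232 × 4 × (1 − 0.36²) / 9640 × 0.62
    = 232 × 4 × 0.8704 / 9640 × 0.62
    = 0.05195 m = 51.95 mm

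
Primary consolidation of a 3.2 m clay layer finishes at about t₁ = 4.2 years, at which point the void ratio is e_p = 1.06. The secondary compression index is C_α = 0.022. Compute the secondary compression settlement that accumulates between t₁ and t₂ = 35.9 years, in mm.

Secondary compression: S_s = C_α·H/(1+e_p)·log₁₀(t₂/t₁)
S_s = 0.022×3.2/(1+1.06)×log₁₀(35.9/4.2)
    = 0.03417 × 0.9318 = 0.03185 m

S_s ≈ 31.8 mm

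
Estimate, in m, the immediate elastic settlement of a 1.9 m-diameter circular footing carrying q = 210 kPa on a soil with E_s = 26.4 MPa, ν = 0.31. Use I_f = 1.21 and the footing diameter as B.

Immediate (elastic) settlement: S_e = q·B·(1−ν²)/E_s · I_f.
E_s = 26.4 MPa = 26400 kPa.
S_e = 210 × 1.9 × (1 − 0.31²) / 26400 × 1.21
    = 210 × 1.9 × 0.9039 / 26400 × 1.21
    = 0.01653 m

S_e ≈ 0.0165 m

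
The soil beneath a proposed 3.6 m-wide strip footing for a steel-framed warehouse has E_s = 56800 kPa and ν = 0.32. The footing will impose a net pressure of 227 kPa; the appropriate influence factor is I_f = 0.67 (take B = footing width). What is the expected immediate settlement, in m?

Immediate (elastic) settlement: S_e = q·B·(1−ν²)/E_s · I_f.
S_e = 227 × 3.6 × (1 − 0.32²) / 56800 × 0.67
    = 227 × 3.6 × 0.8976 / 56800 × 0.67
    = 0.008652 m

S_e ≈ 0.00865 m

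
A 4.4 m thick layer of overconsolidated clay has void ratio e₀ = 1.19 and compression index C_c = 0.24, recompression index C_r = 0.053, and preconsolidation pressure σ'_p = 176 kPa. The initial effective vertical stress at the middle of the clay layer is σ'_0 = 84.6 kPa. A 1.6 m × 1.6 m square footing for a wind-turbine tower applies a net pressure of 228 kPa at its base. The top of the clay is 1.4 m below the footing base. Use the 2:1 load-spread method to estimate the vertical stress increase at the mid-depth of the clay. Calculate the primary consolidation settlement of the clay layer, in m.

S_c ≈ 0.0105 m

Mid-depth of clay below the footing base: z = 1.4 + 4.4/2 = 3.6 m.
Stress increase at mid-clay by the 2:1 spreading method:
Δσ = qBL/((B+z)(L+z)) = 228×1.6×1.6/((1.6+3.6)(1.6+3.6)) = 21.586 kPa
Final effective stress: σ'_f = 84.6 + 21.586 = 106.19 kPa.
σ'_f = 106.19 ≤ σ'_p = 176 kPa, so the clay remains overconsolidated and only the recompression index applies:
S_c = C_r·H/(1+e₀)·log₁₀(σ'_f/σ'_0) = 0.053×4.4/2.19×log₁₀(106.19/84.6)
    = 0.10648 × 0.098713 = 0.01051 m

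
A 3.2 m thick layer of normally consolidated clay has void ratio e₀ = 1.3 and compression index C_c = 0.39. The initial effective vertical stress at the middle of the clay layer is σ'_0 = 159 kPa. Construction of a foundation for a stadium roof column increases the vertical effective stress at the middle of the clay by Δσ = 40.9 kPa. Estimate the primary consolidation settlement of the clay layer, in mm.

Final effective stress: σ'_f = σ'_0 + Δσ = 159 + 40.9 = 199.9 kPa.
Normally consolidated clay, so the full stress increment lies on the virgin compression line:
S_c = C_c·H/(1+e₀)·log₁₀(σ'_f/σ'_0) = 0.39×3.2/(1+1.3)×log₁₀(199.9/159)
    = 0.54261 × 0.099416 = 0.05394 m

S_c ≈ 53.9 mm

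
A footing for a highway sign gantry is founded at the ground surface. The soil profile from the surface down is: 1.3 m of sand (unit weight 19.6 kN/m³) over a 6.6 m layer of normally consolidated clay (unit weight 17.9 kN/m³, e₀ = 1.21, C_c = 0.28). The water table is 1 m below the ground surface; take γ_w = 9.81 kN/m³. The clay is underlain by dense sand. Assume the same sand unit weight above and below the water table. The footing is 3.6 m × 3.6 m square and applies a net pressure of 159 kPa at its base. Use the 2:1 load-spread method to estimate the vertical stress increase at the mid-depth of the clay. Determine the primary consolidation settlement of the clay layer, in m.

Mid-depth of clay below the ground surface: z = 1.3 + 6.6/2 = 4.6 m.
Total vertical stress at mid-clay: σ_v = 19.6×1.3 + 17.9×3.3 = 84.55 kPa.
Pore pressure: u = 9.81×(4.6 − 1) = 35.316 kPa.
Initial effective stress: σ'_0 = σ_v − u = 84.55 − 35.316 = 49.234 kPa.
Stress increase at mid-clay by the 2:1 spreading method:
Δσ = qBL/((B+z)(L+z)) = 159×3.6×3.6/((3.6+4.6)(3.6+4.6)) = 30.646 kPa
Final effective stress: σ'_f = σ'_0 + Δσ = 49.234 + 30.646 = 79.88 kPa.
Normally consolidated clay, so the full stress increment lies on the virgin compression line:
S_c = C_c·H/(1+e₀)·log₁₀(σ'_f/σ'_0) = 0.28×6.6/(1+1.21)×log₁₀(79.88/49.234)
    = 0.8362 × 0.21017 = 0.1757 m

S_c ≈ 0.176 m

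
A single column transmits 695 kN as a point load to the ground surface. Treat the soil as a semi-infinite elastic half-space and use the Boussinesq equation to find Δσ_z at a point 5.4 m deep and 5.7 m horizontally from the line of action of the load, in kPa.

Boussinesq vertical stress below a point load on an elastic half-space:
Δσ_z = 3P/(2πz²) · [1 + (r/z)²]^(−5/2)
r/z = 5.7/5.4 = 1.0556; [1+(r/z)²]^(−5/2) = 0.15386.
Δσ_z = 3×695/(2π×5.4²) × 0.15386 = 11.38 × 0.15386 = 1.751 kPa

Δσ_z ≈ 1.75 kPa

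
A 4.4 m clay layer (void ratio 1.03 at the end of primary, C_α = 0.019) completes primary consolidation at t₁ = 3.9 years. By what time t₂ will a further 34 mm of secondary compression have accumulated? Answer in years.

S_s = C_α·H/(1+e_p)·log₁₀(t₂/t₁) ⇒ log₁₀(t₂/t₁) = S_s·(1+e_p)/(C_α·H).
log₁₀(t₂/t₁) = 0.034 × (1+1.03) / (0.019×4.4) = 0.8256
t₂ = t₁ × 10^0.8256 = 3.9 × 6.693 = 26.1 years

t₂ ≈ 26.1 years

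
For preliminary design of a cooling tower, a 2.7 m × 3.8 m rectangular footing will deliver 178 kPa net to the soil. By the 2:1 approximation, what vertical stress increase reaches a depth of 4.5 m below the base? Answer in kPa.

By the 2:1 method the load spreads at 1 horizontal : 2 vertical, so at depth z the loaded area has grown by z in each plan dimension:
Δσ = qBL/((B+z)(L+z)) = 178×2.7×3.8/((2.7+4.5)(3.8+4.5)) = 30.56 kPa

Δσ_z ≈ 30.6 kPa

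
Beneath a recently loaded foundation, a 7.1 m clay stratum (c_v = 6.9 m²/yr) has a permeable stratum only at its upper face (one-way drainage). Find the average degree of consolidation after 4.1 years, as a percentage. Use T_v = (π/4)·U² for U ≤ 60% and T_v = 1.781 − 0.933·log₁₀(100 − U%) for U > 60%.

Drainage path length: H_d = H = 7.1 m (single drainage).
T_v = c_v·t/H_d² = 6.9×4.1/7.1² = 0.5612.
T_v = 0.5612 corresponds to the U > 60% branch:
U = 1 − 10^((1.781 − T_v)/0.933)/100 = 0.797

U ≈ 79.7 %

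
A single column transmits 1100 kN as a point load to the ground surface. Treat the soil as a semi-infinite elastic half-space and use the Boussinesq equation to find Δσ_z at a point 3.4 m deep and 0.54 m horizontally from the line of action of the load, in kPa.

Δσ_z ≈ 42.7 kPa

Boussinesq vertical stress below a point load on an elastic half-space:
Δσ_z = 3P/(2πz²) · [1 + (r/z)²]^(−5/2)
r/z = 0.54/3.4 = 0.15882; [1+(r/z)²]^(−5/2) = 0.93962.
Δσ_z = 3×1100/(2π×3.4²) × 0.93962 = 45.434 × 0.93962 = 42.69 kPa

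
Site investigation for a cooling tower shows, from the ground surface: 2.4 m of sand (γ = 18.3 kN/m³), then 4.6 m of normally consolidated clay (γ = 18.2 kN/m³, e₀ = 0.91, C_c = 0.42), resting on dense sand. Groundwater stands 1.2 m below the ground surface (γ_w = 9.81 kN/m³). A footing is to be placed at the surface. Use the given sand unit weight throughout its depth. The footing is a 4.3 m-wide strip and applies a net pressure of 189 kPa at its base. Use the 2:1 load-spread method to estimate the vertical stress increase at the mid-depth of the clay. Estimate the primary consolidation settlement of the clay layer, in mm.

Mid-depth of clay below the ground surface: z = 2.4 + 4.6/2 = 4.7 m.
Total vertical stress at mid-clay: σ_v = 18.3×2.4 + 18.2×2.3 = 85.78 kPa.
Pore pressure: u = 9.81×(4.7 − 1.2) = 34.335 kPa.
Initial effective stress: σ'_0 = σ_v − u = 85.78 − 34.335 = 51.445 kPa.
Stress increase at mid-clay by the 2:1 spreading method:
Δσ = qB/(B+z) = 189×4.3/(4.3+4.7) = 90.3 kPa
Final effective stress: σ'_f = σ'_0 + Δσ = 51.445 + 90.3 = 141.75 kPa.
Normally consolidated clay, so the full stress increment lies on the virgin compression line:
S_c = C_c·H/(1+e₀)·log₁₀(σ'_f/σ'_0) = 0.42×4.6/(1+0.91)×log₁₀(141.75/51.445)
    = 1.0115 × 0.44018 = 0.4452 m

S_c ≈ 445 mm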